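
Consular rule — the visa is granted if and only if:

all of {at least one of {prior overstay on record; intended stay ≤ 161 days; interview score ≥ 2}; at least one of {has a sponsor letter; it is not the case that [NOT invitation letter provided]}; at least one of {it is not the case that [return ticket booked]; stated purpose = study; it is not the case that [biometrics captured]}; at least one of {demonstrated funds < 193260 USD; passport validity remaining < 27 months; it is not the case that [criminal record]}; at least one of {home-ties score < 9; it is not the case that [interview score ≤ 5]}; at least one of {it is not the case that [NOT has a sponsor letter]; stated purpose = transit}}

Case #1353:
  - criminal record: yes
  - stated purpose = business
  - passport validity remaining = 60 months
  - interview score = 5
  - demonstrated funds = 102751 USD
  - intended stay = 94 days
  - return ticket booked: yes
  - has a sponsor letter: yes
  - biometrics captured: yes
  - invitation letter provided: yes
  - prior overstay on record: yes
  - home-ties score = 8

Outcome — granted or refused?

Atomic conditions:
  prior overstay on record: yes → true
  intended stay ≤ 161 days: 94 ≤ 161 is true
  interview score ≥ 2: 5 ≥ 2 is true
  has a sponsor letter: yes → true
  NOT invitation letter provided: yes → false
  return ticket booked: yes → true
  stated purpose = study: business == study is false
  biometrics captured: yes → true
  demonstrated funds < 193260 USD: 102751 < 193260 is true
  passport validity remaining < 27 months: 60 < 27 is false
  criminal record: yes → true
  home-ties score < 9: 8 < 9 is true
  interview score ≤ 5: 5 ≤ 5 is true
  NOT has a sponsor letter: yes → false
  stated purpose = transit: business == transit is false
Combine:
[1] true OR true OR true = true
[2.2] NOT false = true
[2] true OR true = true
[3.1] NOT true = false
[3.3] NOT true = false
[3] false OR false OR false = false
[4.3] NOT true = false
[4] true OR false OR false = true
[5.2] NOT true = false
[5] true OR false = true
[6.1] NOT false = true
[6] true OR false = true
[root] true AND true AND false AND true AND true AND true = false
Overall: false → refused

Refused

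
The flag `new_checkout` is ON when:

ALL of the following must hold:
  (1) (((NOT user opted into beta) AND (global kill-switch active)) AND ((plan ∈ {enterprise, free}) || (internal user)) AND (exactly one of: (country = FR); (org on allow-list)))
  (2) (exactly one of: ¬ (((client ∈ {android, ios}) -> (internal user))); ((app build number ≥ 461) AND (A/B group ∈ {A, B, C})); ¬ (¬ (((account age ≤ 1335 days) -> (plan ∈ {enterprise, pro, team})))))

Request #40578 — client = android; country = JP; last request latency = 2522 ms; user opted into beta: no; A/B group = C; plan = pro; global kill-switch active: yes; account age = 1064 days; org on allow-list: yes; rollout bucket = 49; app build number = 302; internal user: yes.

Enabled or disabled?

Enabled

Atomic conditions:
  NOT user opted into beta: no → true
  global kill-switch active: yes → true
  plan ∈ {enterprise, free}: pro is not in the set → false
  internal user: yes → true
  country = FR: JP == FR is false
  org on allow-list: yes → true
  client ∈ {android, ios}: android is in the set → true
  app build number ≥ 461: 302 ≥ 461 is false
  A/B group ∈ {A, B, C}: C is in the set → true
  account age ≤ 1335 days: 1064 ≤ 1335 is true
  plan ∈ {enterprise, pro, team}: pro is in the set → true
Combine:
[1.1] true AND true = true
[1.2] false OR true = true
[1.3] exactly-one(false, true) = true
[1] true AND true AND true = true
[2.1.1] true → true = true
[2.1] NOT true = false
[2.2] false AND true = false
[2.3.1.1] true → true = true
[2.3.1] NOT true = false
[2.3] NOT false = true
[2] exactly-one(false, false, true) = true
[root] true AND true = true
Overall: true → enabled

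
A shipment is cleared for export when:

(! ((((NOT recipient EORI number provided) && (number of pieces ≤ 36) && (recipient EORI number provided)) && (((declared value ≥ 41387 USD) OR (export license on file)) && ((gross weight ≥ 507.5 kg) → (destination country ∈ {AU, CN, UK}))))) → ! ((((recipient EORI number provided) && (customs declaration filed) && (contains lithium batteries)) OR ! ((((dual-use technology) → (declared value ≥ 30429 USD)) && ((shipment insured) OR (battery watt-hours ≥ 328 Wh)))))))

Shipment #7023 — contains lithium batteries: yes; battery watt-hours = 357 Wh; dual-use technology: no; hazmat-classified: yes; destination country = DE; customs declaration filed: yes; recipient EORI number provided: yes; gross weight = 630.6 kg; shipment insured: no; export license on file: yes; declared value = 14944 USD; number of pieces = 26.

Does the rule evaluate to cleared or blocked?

Blocked

Atomic conditions:
  NOT recipient EORI number provided: yes → false
  number of pieces ≤ 36: 26 ≤ 36 is true
  recipient EORI number provided: yes → true
  declared value ≥ 41387 USD: 14944 ≥ 41387 is false
  export license on file: yes → true
  gross weight ≥ 507.5 kg: 630.6 ≥ 507.5 is true
  destination country ∈ {AU, CN, UK}: DE is not in the set → false
  customs declaration filed: yes → true
  contains lithium batteries: yes → true
  dual-use technology: no → false
  declared value ≥ 30429 USD: 14944 ≥ 30429 is false
  shipment insured: no → false
  battery watt-hours ≥ 328 Wh: 357 ≥ 328 is true
Combine:
[1.1.1] false AND true AND true = false
[1.1.2.1] false OR true = true
[1.1.2.2] true → false = false
[1.1.2] true AND false = false
[1.1] false AND false = false
[1] NOT false = true
[2.1.1] true AND true AND true = true
[2.1.2.1.1] false → false (antecedent false ⇒ implication holds) = true
[2.1.2.1.2] false OR true = true
[2.1.2.1] true AND true = true
[2.1.2] NOT true = false
[2.1] true OR false = true
[2] NOT true = false
[root] true → false = false
Overall: false → blocked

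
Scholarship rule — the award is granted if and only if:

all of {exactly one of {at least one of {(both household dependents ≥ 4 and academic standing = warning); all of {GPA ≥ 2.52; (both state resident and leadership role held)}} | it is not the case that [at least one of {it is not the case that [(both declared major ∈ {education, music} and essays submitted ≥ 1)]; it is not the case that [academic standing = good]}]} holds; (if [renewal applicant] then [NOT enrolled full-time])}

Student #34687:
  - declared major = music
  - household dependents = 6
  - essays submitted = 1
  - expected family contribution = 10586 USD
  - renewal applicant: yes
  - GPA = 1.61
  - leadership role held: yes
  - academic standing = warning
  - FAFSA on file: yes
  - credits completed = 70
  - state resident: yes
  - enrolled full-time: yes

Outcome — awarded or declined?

Atomic conditions:
  household dependents ≥ 4: 6 ≥ 4 is true
  academic standing = warning: warning == warning is true
  GPA ≥ 2.52: 1.61 ≥ 2.52 is false
  state resident: yes → true
  leadership role held: yes → true
  declared major ∈ {education, music}: music is in the set → true
  essays submitted ≥ 1: 1 ≥ 1 is true
  academic standing = good: warning == good is false
  renewal applicant: yes → true
  NOT enrolled full-time: yes → false
Combine:
[1.1.1] true AND true = true
[1.1.2.2] true AND true = true
[1.1.2] false AND true = false
[1.1] true OR false = true
[1.2.1.1.1] true AND true = true
[1.2.1.1] NOT true = false
[1.2.1.2] NOT false = true
[1.2.1] false OR true = true
[1.2] NOT true = false
[1] exactly-one(true, false) = true
[2] true → false = false
[root] true AND false = false
Overall: false → declined

Declined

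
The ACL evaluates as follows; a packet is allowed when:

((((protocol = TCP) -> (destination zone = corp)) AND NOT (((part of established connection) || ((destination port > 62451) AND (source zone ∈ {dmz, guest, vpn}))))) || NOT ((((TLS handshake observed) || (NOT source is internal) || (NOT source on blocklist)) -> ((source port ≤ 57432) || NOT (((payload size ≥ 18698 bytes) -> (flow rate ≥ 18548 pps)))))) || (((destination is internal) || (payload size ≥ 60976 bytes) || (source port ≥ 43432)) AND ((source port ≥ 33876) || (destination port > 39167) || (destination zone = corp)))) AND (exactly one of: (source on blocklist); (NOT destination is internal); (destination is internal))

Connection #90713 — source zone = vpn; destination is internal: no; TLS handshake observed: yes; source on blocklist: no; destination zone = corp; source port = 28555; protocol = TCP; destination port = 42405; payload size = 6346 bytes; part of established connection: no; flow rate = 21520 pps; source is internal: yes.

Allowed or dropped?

Allowed

Atomic conditions:
  protocol = TCP: TCP == TCP is true
  destination zone = corp: corp == corp is true
  part of established connection: no → false
  destination port > 62451: 42405 > 62451 is false
  source zone ∈ {dmz, guest, vpn}: vpn is in the set → true
  TLS handshake observed: yes → true
  NOT source is internal: yes → false
  NOT source on blocklist: no → true
  source port ≤ 57432: 28555 ≤ 57432 is true
  payload size ≥ 18698 bytes: 6346 ≥ 18698 is false
  flow rate ≥ 18548 pps: 21520 ≥ 18548 is true
  destination is internal: no → false
  payload size ≥ 60976 bytes: 6346 ≥ 60976 is false
  source port ≥ 43432: 28555 ≥ 43432 is false
  source port ≥ 33876: 28555 ≥ 33876 is false
  destination port > 39167: 42405 > 39167 is true
  source on blocklist: no → false
  NOT destination is internal: no → true
Combine:
[1.1.1] true → true = true
[1.1.2.1.2] false AND true = false
[1.1.2.1] false OR false = false
[1.1.2] NOT false = true
[1.1] true AND true = true
[1.2.1.1] true OR false OR true = true
[1.2.1.2.2.1] false → true (antecedent false ⇒ implication holds) = true
[1.2.1.2.2] NOT true = false
[1.2.1.2] true OR false = true
[1.2.1] true → true = true
[1.2] NOT true = false
[1.3.1] false OR false OR false = false
[1.3.2] false OR true OR true = true
[1.3] false AND true = false
[1] true OR false OR false = true
[2] exactly-one(false, true, false) = true
[root] true AND true = true
Overall: true → allowed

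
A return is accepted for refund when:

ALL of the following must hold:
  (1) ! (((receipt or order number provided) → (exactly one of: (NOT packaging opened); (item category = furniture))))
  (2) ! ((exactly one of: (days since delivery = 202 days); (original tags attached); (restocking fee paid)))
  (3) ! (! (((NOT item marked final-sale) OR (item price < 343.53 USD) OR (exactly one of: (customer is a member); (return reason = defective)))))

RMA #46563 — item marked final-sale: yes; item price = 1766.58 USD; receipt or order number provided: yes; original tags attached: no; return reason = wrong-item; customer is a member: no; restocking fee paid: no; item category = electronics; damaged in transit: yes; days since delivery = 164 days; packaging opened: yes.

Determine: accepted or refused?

Refused

Atomic conditions:
  receipt or order number provided: yes → true
  NOT packaging opened: yes → false
  item category = furniture: electronics == furniture is false
  days since delivery = 202 days: 164 == 202 is false
  original tags attached: no → false
  restocking fee paid: no → false
  NOT item marked final-sale: yes → false
  item price < 343.53 USD: 1766.58 < 343.53 is false
  customer is a member: no → false
  return reason = defective: wrong-item == defective is false
Combine:
[1.1.2] exactly-one(false, false) = false
[1.1] true → false = false
[1] NOT false = true
[2.1] exactly-one(false, false, false) = false
[2] NOT false = true
[3.1.1.3] exactly-one(false, false) = false
[3.1.1] false OR false OR false = false
[3.1] NOT false = true
[3] NOT true = false
[root] true AND true AND false = false
Overall: false → refused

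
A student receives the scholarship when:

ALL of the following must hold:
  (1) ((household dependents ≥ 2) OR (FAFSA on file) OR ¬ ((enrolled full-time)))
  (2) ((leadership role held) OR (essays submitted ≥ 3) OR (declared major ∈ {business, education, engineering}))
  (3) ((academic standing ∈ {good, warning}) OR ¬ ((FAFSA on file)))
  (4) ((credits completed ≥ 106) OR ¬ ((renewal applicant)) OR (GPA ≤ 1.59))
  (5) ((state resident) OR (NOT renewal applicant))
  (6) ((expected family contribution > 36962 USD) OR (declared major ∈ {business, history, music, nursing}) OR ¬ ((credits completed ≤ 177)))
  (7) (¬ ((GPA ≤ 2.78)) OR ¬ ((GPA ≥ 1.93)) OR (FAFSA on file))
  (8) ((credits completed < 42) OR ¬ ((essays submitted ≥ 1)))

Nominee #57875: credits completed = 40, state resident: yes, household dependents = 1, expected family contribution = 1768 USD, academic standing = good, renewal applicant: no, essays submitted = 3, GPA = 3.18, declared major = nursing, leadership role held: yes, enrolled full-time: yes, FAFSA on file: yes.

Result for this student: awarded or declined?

Awarded

Atomic conditions:
  household dependents ≥ 2: 1 ≥ 2 is false
  FAFSA on file: yes → true
  enrolled full-time: yes → true
  leadership role held: yes → true
  essays submitted ≥ 3: 3 ≥ 3 is true
  declared major ∈ {business, education, engineering}: nursing is not in the set → false
  academic standing ∈ {good, warning}: good is in the set → true
  credits completed ≥ 106: 40 ≥ 106 is false
  renewal applicant: no → false
  GPA ≤ 1.59: 3.18 ≤ 1.59 is false
  state resident: yes → true
  NOT renewal applicant: no → true
  expected family contribution > 36962 USD: 1768 > 36962 is false
  declared major ∈ {business, history, music, nursing}: nursing is in the set → true
  credits completed ≤ 177: 40 ≤ 177 is true
  GPA ≤ 2.78: 3.18 ≤ 2.78 is false
  GPA ≥ 1.93: 3.18 ≥ 1.93 is true
  credits completed < 42: 40 < 42 is true
  essays submitted ≥ 1: 3 ≥ 1 is true
Combine:
[1.3] NOT true = false
[1] false OR true OR false = true
[2] true OR true OR false = true
[3.2] NOT true = false
[3] true OR false = true
[4.2] NOT false = true
[4] false OR true OR false = true
[5] true OR true = true
[6.3] NOT true = false
[6] false OR true OR false = true
[7.1] NOT false = true
[7.2] NOT true = false
[7] true OR false OR true = true
[8.2] NOT true = false
[8] true OR false = true
[root] true AND true AND true AND true AND true AND true AND true AND true = true
Overall: true → awarded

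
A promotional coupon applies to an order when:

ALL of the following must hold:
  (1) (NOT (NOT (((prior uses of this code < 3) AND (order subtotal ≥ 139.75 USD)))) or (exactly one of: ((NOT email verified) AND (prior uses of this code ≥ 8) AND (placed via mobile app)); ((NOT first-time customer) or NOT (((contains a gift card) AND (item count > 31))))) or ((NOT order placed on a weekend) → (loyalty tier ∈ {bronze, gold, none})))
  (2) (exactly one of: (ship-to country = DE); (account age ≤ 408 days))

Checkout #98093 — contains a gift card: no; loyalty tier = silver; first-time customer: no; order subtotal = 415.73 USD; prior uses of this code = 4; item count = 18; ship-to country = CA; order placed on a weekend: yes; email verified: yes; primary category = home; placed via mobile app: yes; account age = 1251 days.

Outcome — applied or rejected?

Atomic conditions:
  prior uses of this code < 3: 4 < 3 is false
  order subtotal ≥ 139.75 USD: 415.73 ≥ 139.75 is true
  NOT email verified: yes → false
  prior uses of this code ≥ 8: 4 ≥ 8 is false
  placed via mobile app: yes → true
  NOT first-time customer: no → true
  contains a gift card: no → false
  item count > 31: 18 > 31 is false
  NOT order placed on a weekend: yes → false
  loyalty tier ∈ {bronze, gold, none}: silver is not in the set → false
  ship-to country = DE: CA == DE is false
  account age ≤ 408 days: 1251 ≤ 408 is false
Combine:
[1.1.1.1] false AND true = false
[1.1.1] NOT false = true
[1.1] NOT true = false
[1.2.1] false AND false AND true = false
[1.2.2.2.1] false AND false = false
[1.2.2.2] NOT false = true
[1.2.2] true OR true = true
[1.2] exactly-one(false, true) = true
[1.3] false → false (antecedent false ⇒ implication holds) = true
[1] false OR true OR true = true
[2] exactly-one(false, false) = false
[root] true AND false = false
Overall: false → rejected

Rejected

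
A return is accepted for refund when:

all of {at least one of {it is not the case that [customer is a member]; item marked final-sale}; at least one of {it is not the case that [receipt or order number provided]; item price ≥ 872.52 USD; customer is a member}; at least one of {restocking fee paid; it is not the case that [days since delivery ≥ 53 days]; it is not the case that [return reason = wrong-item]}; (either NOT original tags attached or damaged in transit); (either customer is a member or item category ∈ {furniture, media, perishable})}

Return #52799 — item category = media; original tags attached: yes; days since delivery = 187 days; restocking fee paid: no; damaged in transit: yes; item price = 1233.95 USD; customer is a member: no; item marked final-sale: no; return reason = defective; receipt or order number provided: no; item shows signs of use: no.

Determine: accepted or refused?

Atomic conditions:
  customer is a member: no → false
  item marked final-sale: no → false
  receipt or order number provided: no → false
  item price ≥ 872.52 USD: 1233.95 ≥ 872.52 is true
  restocking fee paid: no → false
  days since delivery ≥ 53 days: 187 ≥ 53 is true
  return reason = wrong-item: defective == wrong-item is false
  NOT original tags attached: yes → false
  damaged in transit: yes → true
  item category ∈ {furniture, media, perishable}: media is in the set → true
Combine:
[1.1] NOT false = true
[1] true OR false = true
[2.1] NOT false = true
[2] true OR true OR false = true
[3.2] NOT true = false
[3.3] NOT false = true
[3] false OR false OR true = true
[4] false OR true = true
[5] false OR true = true
[root] true AND true AND true AND true AND true = true
Overall: true → accepted

Accepted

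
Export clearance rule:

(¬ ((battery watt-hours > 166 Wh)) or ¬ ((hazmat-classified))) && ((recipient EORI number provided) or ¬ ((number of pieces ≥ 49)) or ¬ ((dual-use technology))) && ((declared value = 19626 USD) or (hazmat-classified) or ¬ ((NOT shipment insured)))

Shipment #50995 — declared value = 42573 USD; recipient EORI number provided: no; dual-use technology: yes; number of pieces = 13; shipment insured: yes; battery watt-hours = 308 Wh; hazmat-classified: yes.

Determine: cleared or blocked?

Blocked

Atomic conditions:
  battery watt-hours > 166 Wh: 308 > 166 is true
  hazmat-classified: yes → true
  recipient EORI number provided: no → false
  number of pieces ≥ 49: 13 ≥ 49 is false
  dual-use technology: yes → true
  declared value = 19626 USD: 42573 == 19626 is false
  NOT shipment insured: yes → false
Combine:
[1.1] NOT true = false
[1.2] NOT true = false
[1] false OR false = false
[2.2] NOT false = true
[2.3] NOT true = false
[2] false OR true OR false = true
[3.3] NOT false = true
[3] false OR true OR true = true
[root] false AND true AND true = false
Overall: false → blocked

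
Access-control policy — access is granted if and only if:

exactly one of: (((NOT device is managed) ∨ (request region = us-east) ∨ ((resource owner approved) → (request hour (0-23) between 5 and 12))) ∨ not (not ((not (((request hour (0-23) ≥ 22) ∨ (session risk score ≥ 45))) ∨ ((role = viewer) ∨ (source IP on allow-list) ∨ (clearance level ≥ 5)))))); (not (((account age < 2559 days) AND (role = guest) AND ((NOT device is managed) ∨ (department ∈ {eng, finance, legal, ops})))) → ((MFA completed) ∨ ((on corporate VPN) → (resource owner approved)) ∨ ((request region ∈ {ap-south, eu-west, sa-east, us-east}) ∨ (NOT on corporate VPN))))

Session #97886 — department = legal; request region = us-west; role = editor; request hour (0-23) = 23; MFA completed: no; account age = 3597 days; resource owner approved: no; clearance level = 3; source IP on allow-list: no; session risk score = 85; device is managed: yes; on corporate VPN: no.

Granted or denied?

Denied

Atomic conditions:
  NOT device is managed: yes → false
  request region = us-east: us-west == us-east is false
  resource owner approved: no → false
  request hour (0-23) between 5 and 12: 23 in [5, 12] is false
  request hour (0-23) ≥ 22: 23 ≥ 22 is true
  session risk score ≥ 45: 85 ≥ 45 is true
  role = viewer: editor == viewer is false
  source IP on allow-list: no → false
  clearance level ≥ 5: 3 ≥ 5 is false
  account age < 2559 days: 3597 < 2559 is false
  role = guest: editor == guest is false
  department ∈ {eng, finance, legal, ops}: legal is in the set → true
  MFA completed: no → false
  on corporate VPN: no → false
  request region ∈ {ap-south, eu-west, sa-east, us-east}: us-west is not in the set → false
  NOT on corporate VPN: no → true
Combine:
[1.1.3] false → false (antecedent false ⇒ implication holds) = true
[1.1] false OR false OR true = true
[1.2.1.1.1.1] true OR true = true
[1.2.1.1.1] NOT true = false
[1.2.1.1.2] false OR false OR false = false
[1.2.1.1] false OR false = false
[1.2.1] NOT false = true
[1.2] NOT true = false
[1] true OR false = true
[2.1.1.3] false OR true = true
[2.1.1] false AND false AND true = false
[2.1] NOT false = true
[2.2.2] false → false (antecedent false ⇒ implication holds) = true
[2.2.3] false OR true = true
[2.2] false OR true OR true = true
[2] true → true = true
[root] exactly-one(true, true) = false
Overall: false → denied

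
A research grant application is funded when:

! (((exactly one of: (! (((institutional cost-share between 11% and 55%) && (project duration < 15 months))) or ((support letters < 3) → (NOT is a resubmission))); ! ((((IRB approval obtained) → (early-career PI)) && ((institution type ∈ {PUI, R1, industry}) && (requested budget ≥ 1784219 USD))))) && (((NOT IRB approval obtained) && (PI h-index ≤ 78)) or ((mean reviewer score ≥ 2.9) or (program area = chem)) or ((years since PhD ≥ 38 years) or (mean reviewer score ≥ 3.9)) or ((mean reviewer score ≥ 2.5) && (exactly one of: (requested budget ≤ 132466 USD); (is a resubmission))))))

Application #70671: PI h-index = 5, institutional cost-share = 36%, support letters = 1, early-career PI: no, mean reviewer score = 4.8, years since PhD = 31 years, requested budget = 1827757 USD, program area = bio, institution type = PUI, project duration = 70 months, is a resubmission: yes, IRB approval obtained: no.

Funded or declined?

Atomic conditions:
  institutional cost-share between 11% and 55%: 36 in [11, 55] is true
  project duration < 15 months: 70 < 15 is false
  support letters < 3: 1 < 3 is true
  NOT is a resubmission: yes → false
  IRB approval obtained: no → false
  early-career PI: no → false
  institution type ∈ {PUI, R1, industry}: PUI is in the set → true
  requested budget ≥ 1784219 USD: 1827757 ≥ 1784219 is true
  NOT IRB approval obtained: no → true
  PI h-index ≤ 78: 5 ≤ 78 is true
  mean reviewer score ≥ 2.9: 4.8 ≥ 2.9 is true
  program area = chem: bio == chem is false
  years since PhD ≥ 38 years: 31 ≥ 38 is false
  mean reviewer score ≥ 3.9: 4.8 ≥ 3.9 is true
  mean reviewer score ≥ 2.5: 4.8 ≥ 2.5 is true
  requested budget ≤ 132466 USD: 1827757 ≤ 132466 is false
  is a resubmission: yes → true
Combine:
[1.1.1.1.1] true AND false = false
[1.1.1.1] NOT false = true
[1.1.1.2] true → false = false
[1.1.1] true OR false = true
[1.1.2.1.1] false → false (antecedent false ⇒ implication holds) = true
[1.1.2.1.2] true AND true = true
[1.1.2.1] true AND true = true
[1.1.2] NOT true = false
[1.1] exactly-one(true, false) = true
[1.2.1] true AND true = true
[1.2.2] true OR false = true
[1.2.3] false OR true = true
[1.2.4.2] exactly-one(false, true) = true
[1.2.4] true AND true = true
[1.2] true OR true OR true OR true = true
[1] true AND true = true
[root] NOT true = false
Overall: false → declined

Declined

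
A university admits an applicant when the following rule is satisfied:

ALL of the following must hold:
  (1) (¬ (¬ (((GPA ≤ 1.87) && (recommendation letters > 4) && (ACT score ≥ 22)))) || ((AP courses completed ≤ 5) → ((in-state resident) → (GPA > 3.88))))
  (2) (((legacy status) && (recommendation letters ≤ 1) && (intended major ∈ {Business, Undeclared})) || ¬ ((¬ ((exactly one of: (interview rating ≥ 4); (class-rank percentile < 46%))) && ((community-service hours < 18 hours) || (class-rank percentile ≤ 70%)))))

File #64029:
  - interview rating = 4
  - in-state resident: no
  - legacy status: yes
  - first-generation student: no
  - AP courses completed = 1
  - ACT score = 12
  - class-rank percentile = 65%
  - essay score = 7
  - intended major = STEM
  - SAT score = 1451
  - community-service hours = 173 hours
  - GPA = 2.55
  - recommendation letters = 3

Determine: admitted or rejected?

Admitted

Atomic conditions:
  GPA ≤ 1.87: 2.55 ≤ 1.87 is false
  recommendation letters > 4: 3 > 4 is false
  ACT score ≥ 22: 12 ≥ 22 is false
  AP courses completed ≤ 5: 1 ≤ 5 is true
  in-state resident: no → false
  GPA > 3.88: 2.55 > 3.88 is false
  legacy status: yes → true
  recommendation letters ≤ 1: 3 ≤ 1 is false
  intended major ∈ {Business, Undeclared}: STEM is not in the set → false
  interview rating ≥ 4: 4 ≥ 4 is true
  class-rank percentile < 46%: 65 < 46 is false
  community-service hours < 18 hours: 173 < 18 is false
  class-rank percentile ≤ 70%: 65 ≤ 70 is true
Combine:
[1.1.1.1] false AND false AND false = false
[1.1.1] NOT false = true
[1.1] NOT true = false
[1.2.2] false → false (antecedent false ⇒ implication holds) = true
[1.2] true → true = true
[1] false OR true = true
[2.1] true AND false AND false = false
[2.2.1.1.1] exactly-one(true, false) = true
[2.2.1.1] NOT true = false
[2.2.1.2] false OR true = true
[2.2.1] false AND true = false
[2.2] NOT false = true
[2] false OR true = true
[root] true AND true = true
Overall: true → admitted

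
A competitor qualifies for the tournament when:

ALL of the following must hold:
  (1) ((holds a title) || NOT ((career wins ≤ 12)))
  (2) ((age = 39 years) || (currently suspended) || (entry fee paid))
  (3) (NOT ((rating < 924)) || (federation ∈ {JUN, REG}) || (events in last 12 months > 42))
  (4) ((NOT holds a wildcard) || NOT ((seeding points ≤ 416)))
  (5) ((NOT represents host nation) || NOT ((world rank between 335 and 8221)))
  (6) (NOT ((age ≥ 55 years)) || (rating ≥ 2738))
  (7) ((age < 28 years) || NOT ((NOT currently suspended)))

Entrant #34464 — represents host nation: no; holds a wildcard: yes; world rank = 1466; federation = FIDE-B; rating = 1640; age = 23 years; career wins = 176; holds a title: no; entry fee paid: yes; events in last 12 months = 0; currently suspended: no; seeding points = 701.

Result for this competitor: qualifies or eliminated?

Qualifies

Atomic conditions:
  holds a title: no → false
  career wins ≤ 12: 176 ≤ 12 is false
  age = 39 years: 23 == 39 is false
  currently suspended: no → false
  entry fee paid: yes → true
  rating < 924: 1640 < 924 is false
  federation ∈ {JUN, REG}: FIDE-B is not in the set → false
  events in last 12 months > 42: 0 > 42 is false
  NOT holds a wildcard: yes → false
  seeding points ≤ 416: 701 ≤ 416 is false
  NOT represents host nation: no → true
  world rank between 335 and 8221: 1466 in [335, 8221] is true
  age ≥ 55 years: 23 ≥ 55 is false
  rating ≥ 2738: 1640 ≥ 2738 is false
  age < 28 years: 23 < 28 is true
  NOT currently suspended: no → true
Combine:
[1.2] NOT false = true
[1] false OR true = true
[2] false OR false OR true = true
[3.1] NOT false = true
[3] true OR false OR false = true
[4.2] NOT false = true
[4] false OR true = true
[5.2] NOT true = false
[5] true OR false = true
[6.1] NOT false = true
[6] true OR false = true
[7.2] NOT true = false
[7] true OR false = true
[root] true AND true AND true AND true AND true AND true AND true = true
Overall: true → qualifies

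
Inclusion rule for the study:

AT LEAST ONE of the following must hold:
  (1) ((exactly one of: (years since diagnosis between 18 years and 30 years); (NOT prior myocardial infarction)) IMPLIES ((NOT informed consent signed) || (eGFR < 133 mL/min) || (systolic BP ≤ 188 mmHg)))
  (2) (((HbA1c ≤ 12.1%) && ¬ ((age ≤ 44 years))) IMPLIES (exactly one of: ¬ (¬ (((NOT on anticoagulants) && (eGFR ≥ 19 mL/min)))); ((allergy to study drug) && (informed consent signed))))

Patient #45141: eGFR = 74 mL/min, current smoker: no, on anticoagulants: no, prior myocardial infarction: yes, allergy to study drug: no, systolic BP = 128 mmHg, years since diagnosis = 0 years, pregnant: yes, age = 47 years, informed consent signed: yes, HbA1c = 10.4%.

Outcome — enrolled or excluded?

Atomic conditions:
  years since diagnosis between 18 years and 30 years: 0 in [18, 30] is false
  NOT prior myocardial infarction: yes → false
  NOT informed consent signed: yes → false
  eGFR < 133 mL/min: 74 < 133 is true
  systolic BP ≤ 188 mmHg: 128 ≤ 188 is true
  HbA1c ≤ 12.1%: 10.4 ≤ 12.1 is true
  age ≤ 44 years: 47 ≤ 44 is false
  NOT on anticoagulants: no → true
  eGFR ≥ 19 mL/min: 74 ≥ 19 is true
  allergy to study drug: no → false
  informed consent signed: yes → true
Combine:
[1.1] exactly-one(false, false) = false
[1.2] false OR true OR true = true
[1] false → true (antecedent false ⇒ implication holds) = true
[2.1.2] NOT false = true
[2.1] true AND true = true
[2.2.1.1.1] true AND true = true
[2.2.1.1] NOT true = false
[2.2.1] NOT false = true
[2.2.2] false AND true = false
[2.2] exactly-one(true, false) = true
[2] true → true = true
[root] true OR true = true
Overall: true → enrolled

Enrolled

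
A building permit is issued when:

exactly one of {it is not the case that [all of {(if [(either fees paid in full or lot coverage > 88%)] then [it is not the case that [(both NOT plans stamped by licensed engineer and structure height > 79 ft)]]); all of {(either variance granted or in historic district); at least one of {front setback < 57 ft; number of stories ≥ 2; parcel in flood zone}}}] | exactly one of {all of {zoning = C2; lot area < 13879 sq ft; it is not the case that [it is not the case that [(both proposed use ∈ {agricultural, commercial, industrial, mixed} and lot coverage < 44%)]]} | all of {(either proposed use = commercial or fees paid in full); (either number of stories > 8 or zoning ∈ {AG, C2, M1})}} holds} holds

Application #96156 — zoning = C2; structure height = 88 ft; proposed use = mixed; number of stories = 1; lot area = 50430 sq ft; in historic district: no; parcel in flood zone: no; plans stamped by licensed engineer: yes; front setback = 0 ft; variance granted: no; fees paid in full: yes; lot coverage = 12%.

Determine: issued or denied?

Denied

Atomic conditions:
  fees paid in full: yes → true
  lot coverage > 88%: 12 > 88 is false
  NOT plans stamped by licensed engineer: yes → false
  structure height > 79 ft: 88 > 79 is true
  variance granted: no → false
  in historic district: no → false
  front setback < 57 ft: 0 < 57 is true
  number of stories ≥ 2: 1 ≥ 2 is false
  parcel in flood zone: no → false
  zoning = C2: C2 == C2 is true
  lot area < 13879 sq ft: 50430 < 13879 is false
  proposed use ∈ {agricultural, commercial, industrial, mixed}: mixed is in the set → true
  lot coverage < 44%: 12 < 44 is true
  proposed use = commercial: mixed == commercial is false
  number of stories > 8: 1 > 8 is false
  zoning ∈ {AG, C2, M1}: C2 is in the set → true
Combine:
[1.1.1.1] true OR false = true
[1.1.1.2.1] false AND true = false
[1.1.1.2] NOT false = true
[1.1.1] true → true = true
[1.1.2.1] false OR false = false
[1.1.2.2] true OR false OR false = true
[1.1.2] false AND true = false
[1.1] true AND false = false
[1] NOT false = true
[2.1.3.1.1] true AND true = true
[2.1.3.1] NOT true = false
[2.1.3] NOT false = true
[2.1] true AND false AND true = false
[2.2.1] false OR true = true
[2.2.2] false OR true = true
[2.2] true AND true = true
[2] exactly-one(false, true) = true
[root] exactly-one(true, true) = false
Overall: false → denied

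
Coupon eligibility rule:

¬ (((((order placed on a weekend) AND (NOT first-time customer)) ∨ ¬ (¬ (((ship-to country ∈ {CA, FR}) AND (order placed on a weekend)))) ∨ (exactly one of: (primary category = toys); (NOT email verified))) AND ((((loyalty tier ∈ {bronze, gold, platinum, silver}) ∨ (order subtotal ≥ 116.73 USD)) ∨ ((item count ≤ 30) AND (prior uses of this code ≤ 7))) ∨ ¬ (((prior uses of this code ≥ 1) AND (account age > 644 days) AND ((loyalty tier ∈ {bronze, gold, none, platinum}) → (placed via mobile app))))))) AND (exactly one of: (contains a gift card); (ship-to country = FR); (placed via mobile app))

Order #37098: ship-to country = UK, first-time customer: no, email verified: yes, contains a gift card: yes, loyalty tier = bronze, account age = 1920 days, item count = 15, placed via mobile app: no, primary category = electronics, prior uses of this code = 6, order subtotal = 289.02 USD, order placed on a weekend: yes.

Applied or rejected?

Rejected

Atomic conditions:
  order placed on a weekend: yes → true
  NOT first-time customer: no → true
  ship-to country ∈ {CA, FR}: UK is not in the set → false
  primary category = toys: electronics == toys is false
  NOT email verified: yes → false
  loyalty tier ∈ {bronze, gold, platinum, silver}: bronze is in the set → true
  order subtotal ≥ 116.73 USD: 289.02 ≥ 116.73 is true
  item count ≤ 30: 15 ≤ 30 is true
  prior uses of this code ≤ 7: 6 ≤ 7 is true
  prior uses of this code ≥ 1: 6 ≥ 1 is true
  account age > 644 days: 1920 > 644 is true
  loyalty tier ∈ {bronze, gold, none, platinum}: bronze is in the set → true
  placed via mobile app: no → false
  contains a gift card: yes → true
  ship-to country = FR: UK == FR is false
Combine:
[1.1.1.1] true AND true = true
[1.1.1.2.1.1] false AND true = false
[1.1.1.2.1] NOT false = true
[1.1.1.2] NOT true = false
[1.1.1.3] exactly-one(false, false) = false
[1.1.1] true OR false OR false = true
[1.1.2.1.1] true OR true = true
[1.1.2.1.2] true AND true = true
[1.1.2.1] true OR true = true
[1.1.2.2.1.3] true → false = false
[1.1.2.2.1] true AND true AND false = false
[1.1.2.2] NOT false = true
[1.1.2] true OR true = true
[1.1] true AND true = true
[1] NOT true = false
[2] exactly-one(true, false, false) = true
[root] false AND true = false
Overall: false → rejected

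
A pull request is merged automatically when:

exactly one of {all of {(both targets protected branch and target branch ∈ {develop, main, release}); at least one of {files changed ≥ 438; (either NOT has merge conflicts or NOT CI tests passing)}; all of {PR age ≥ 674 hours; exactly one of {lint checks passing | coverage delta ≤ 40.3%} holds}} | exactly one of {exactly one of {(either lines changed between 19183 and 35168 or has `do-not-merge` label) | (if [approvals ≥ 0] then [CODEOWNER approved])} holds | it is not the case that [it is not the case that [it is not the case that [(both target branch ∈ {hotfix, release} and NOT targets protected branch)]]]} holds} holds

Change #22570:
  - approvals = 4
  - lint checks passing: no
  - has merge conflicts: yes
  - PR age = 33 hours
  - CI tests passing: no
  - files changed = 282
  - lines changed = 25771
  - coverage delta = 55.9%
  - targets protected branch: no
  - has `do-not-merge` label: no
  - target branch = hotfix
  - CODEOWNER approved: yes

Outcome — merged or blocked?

Atomic conditions:
  targets protected branch: no → false
  target branch ∈ {develop, main, release}: hotfix is not in the set → false
  files changed ≥ 438: 282 ≥ 438 is false
  NOT has merge conflicts: yes → false
  NOT CI tests passing: no → true
  PR age ≥ 674 hours: 33 ≥ 674 is false
  lint checks passing: no → false
  coverage delta ≤ 40.3%: 55.9 ≤ 40.3 is false
  lines changed between 19183 and 35168: 25771 in [19183, 35168] is true
  has `do-not-merge` label: no → false
  approvals ≥ 0: 4 ≥ 0 is true
  CODEOWNER approved: yes → true
  target branch ∈ {hotfix, release}: hotfix is in the set → true
  NOT targets protected branch: no → true
Combine:
[1.1] false AND false = false
[1.2.2] false OR true = true
[1.2] false OR true = true
[1.3.2] exactly-one(false, false) = false
[1.3] false AND false = false
[1] false AND true AND false = false
[2.1.1] true OR false = true
[2.1.2] true → true = true
[2.1] exactly-one(true, true) = false
[2.2.1.1.1] true AND true = true
[2.2.1.1] NOT true = false
[2.2.1] NOT false = true
[2.2] NOT true = false
[2] exactly-one(false, false) = false
[root] exactly-one(false, false) = false
Overall: false → blocked

Blocked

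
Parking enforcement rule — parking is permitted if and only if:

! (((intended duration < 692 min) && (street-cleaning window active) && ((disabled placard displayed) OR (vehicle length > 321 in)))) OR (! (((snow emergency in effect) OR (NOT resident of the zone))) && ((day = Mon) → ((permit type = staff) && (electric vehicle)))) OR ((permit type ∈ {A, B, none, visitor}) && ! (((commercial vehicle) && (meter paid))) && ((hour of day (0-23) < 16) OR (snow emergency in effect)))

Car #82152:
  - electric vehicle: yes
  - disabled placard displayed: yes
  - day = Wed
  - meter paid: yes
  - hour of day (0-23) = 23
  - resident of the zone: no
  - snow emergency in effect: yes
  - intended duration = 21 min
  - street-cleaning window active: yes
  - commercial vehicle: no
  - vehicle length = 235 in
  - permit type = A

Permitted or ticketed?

Permitted

Atomic conditions:
  intended duration < 692 min: 21 < 692 is true
  street-cleaning window active: yes → true
  disabled placard displayed: yes → true
  vehicle length > 321 in: 235 > 321 is false
  snow emergency in effect: yes → true
  NOT resident of the zone: no → true
  day = Mon: Wed == Mon is false
  permit type = staff: A == staff is false
  electric vehicle: yes → true
  permit type ∈ {A, B, none, visitor}: A is in the set → true
  commercial vehicle: no → false
  meter paid: yes → true
  hour of day (0-23) < 16: 23 < 16 is false
Combine:
[1.1.3] true OR false = true
[1.1] true AND true AND true = true
[1] NOT true = false
[2.1.1] true OR true = true
[2.1] NOT true = false
[2.2.2] false AND true = false
[2.2] false → false (antecedent false ⇒ implication holds) = true
[2] false AND true = false
[3.2.1] false AND true = false
[3.2] NOT false = true
[3.3] false OR true = true
[3] true AND true AND true = true
[root] false OR false OR true = true
Overall: true → permitted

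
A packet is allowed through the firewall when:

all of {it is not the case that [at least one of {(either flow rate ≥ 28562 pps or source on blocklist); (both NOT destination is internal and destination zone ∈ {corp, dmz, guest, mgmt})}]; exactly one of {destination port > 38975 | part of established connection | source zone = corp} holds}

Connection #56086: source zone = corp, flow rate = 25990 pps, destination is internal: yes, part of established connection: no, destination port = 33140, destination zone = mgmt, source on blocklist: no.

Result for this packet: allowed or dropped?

Atomic conditions:
  flow rate ≥ 28562 pps: 25990 ≥ 28562 is false
  source on blocklist: no → false
  NOT destination is internal: yes → false
  destination zone ∈ {corp, dmz, guest, mgmt}: mgmt is in the set → true
  destination port > 38975: 33140 > 38975 is false
  part of established connection: no → false
  source zone = corp: corp == corp is true
Combine:
[1.1.1] false OR false = false
[1.1.2] false AND true = false
[1.1] false OR false = false
[1] NOT false = true
[2] exactly-one(false, false, true) = true
[root] true AND true = true
Overall: true → allowed

Allowed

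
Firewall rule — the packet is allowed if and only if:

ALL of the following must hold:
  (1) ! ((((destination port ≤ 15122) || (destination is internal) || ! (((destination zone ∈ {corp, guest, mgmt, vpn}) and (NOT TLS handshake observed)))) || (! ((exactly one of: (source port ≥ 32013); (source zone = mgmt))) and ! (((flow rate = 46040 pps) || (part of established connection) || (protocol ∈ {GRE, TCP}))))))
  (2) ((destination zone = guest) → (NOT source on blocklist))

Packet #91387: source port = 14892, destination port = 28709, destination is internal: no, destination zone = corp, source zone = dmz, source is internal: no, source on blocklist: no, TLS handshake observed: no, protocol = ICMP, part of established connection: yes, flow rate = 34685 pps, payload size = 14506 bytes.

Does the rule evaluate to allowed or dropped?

Atomic conditions:
  destination port ≤ 15122: 28709 ≤ 15122 is false
  destination is internal: no → false
  destination zone ∈ {corp, guest, mgmt, vpn}: corp is in the set → true
  NOT TLS handshake observed: no → true
  source port ≥ 32013: 14892 ≥ 32013 is false
  source zone = mgmt: dmz == mgmt is false
  flow rate = 46040 pps: 34685 == 46040 is false
  part of established connection: yes → true
  protocol ∈ {GRE, TCP}: ICMP is not in the set → false
  destination zone = guest: corp == guest is false
  NOT source on blocklist: no → true
Combine:
[1.1.1.3.1] true AND true = true
[1.1.1.3] NOT true = false
[1.1.1] false OR false OR false = false
[1.1.2.1.1] exactly-one(false, false) = false
[1.1.2.1] NOT false = true
[1.1.2.2.1] false OR true OR false = true
[1.1.2.2] NOT true = false
[1.1.2] true AND false = false
[1.1] false OR false = false
[1] NOT false = true
[2] false → true (antecedent false ⇒ implication holds) = true
[root] true AND true = true
Overall: true → allowed

Allowed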